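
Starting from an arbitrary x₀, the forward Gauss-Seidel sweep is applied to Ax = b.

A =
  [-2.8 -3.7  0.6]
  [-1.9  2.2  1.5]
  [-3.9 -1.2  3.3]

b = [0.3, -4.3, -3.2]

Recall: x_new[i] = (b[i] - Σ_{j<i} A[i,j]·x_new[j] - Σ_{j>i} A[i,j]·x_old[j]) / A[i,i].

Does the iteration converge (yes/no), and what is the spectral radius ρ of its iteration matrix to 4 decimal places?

no, ρ = 1.6963

Let D = diag(-2.8, 2.2, 3.3); L, U the strict triangles.
Gauss-Seidel: T = -(D+L)⁻¹U, row 0 first, T[0,2] = -(0.6)/(-2.8) = +0.2143; later rows by forward substitution.
  T[0,:] = [+0.0000, -1.3214, +0.2143]
  T[1,:] = [+0.0000, -1.1412, -0.4968]
  T[2,:] = [+0.0000, -1.9767, +0.0726]
eigenvalue magnitudes: 1.6963, 0.6277, 0.0000.
ρ(T) = max|λ| = 1.6963; 1.6963 > 1 ⇒ diverges.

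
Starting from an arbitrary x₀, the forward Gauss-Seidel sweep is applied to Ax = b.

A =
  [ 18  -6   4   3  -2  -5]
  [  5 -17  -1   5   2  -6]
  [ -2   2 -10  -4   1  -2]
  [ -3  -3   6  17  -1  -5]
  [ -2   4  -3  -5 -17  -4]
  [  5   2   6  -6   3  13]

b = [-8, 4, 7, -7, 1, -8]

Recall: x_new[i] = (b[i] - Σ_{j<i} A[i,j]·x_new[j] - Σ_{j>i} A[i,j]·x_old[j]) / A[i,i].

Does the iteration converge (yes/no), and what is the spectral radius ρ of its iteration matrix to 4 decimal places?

yes, ρ = 0.5410

A = D + L + U where D = diag(18, -17, -10, 17, -17, 13).
GS T = -(D+L)⁻¹U: row 0 first, T[0,1] = -(-6)/(18) = +0.3333; later rows by forward substitution.
  T[0,:] = [+0.0000 +0.3333 -0.2222 -0.1667 +0.1111 +0.2778]
  T[1,:] = [+0.0000 +0.0980 -0.1242 +0.2451 +0.1503 -0.2712]
  T[2,:] = [+0.0000 -0.0471 +0.0196 -0.3176 +0.1078 -0.3098]
  T[3,:] = [+0.0000 +0.0927 -0.0681 +0.1260 +0.0669 +0.4046]
  T[4,:] = [+0.0000 -0.0351 +0.0135 +0.0963 -0.0164 -0.3961]
  T[5,:] = [+0.0000 -0.0707 +0.0610 +0.2089 -0.0810 +0.3560]
moduli |λ_i(T)| = 0.5410, 0.3395, 0.2875, 0.0334, 0.0237, 0.0000.
ρ = 0.5410; 0.5410 < 1: convergent.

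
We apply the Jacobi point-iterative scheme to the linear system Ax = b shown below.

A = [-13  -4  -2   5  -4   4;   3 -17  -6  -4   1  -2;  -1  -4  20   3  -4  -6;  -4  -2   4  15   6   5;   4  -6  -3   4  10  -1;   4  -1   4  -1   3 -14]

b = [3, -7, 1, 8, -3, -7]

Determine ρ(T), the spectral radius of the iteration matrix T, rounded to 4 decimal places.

A = D + L + U where D = diag(-13, -17, 20, 15, 10, -14).
T_J = -D⁻¹(L+U): T[4,2] = -(-3)/(10) = +0.3000; T[4,4] = 0.
  T[0,:] = [+0.0000 -0.3077 -0.1538 +0.3846 -0.3077 +0.3077]
  T[1,:] = [+0.1765 +0.0000 -0.3529 -0.2353 +0.0588 -0.1176]
  T[2,:] = [+0.0500 +0.2000 +0.0000 -0.1500 +0.2000 +0.3000]
  T[3,:] = [+0.2667 +0.1333 -0.2667 +0.0000 -0.4000 -0.3333]
  T[4,:] = [-0.4000 +0.6000 +0.3000 -0.4000 +0.0000 +0.1000]
  T[5,:] = [+0.2857 -0.0714 +0.2857 -0.0714 +0.2143 +0.0000]
|eigenvalues of T|: 0.8345, 0.5984, 0.3808, 0.3329, 0.3329, 0.2938.
ρ = 0.8345; 0.8345 < 1 ⇒ converges.

0.8345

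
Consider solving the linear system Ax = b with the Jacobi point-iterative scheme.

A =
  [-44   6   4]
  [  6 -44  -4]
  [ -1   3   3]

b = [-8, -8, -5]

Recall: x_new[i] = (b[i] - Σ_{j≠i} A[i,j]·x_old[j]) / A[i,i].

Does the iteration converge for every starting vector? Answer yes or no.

Split A = D + L + U, D = diag(-44, -44, 3).
Jacobi T = -D⁻¹(L+U): T[1,0] = -(6)/(-44) = +0.1364; T[1,1] = 0.
  T[0,:] = [+0.0000  +0.1364  +0.0909]
  T[1,:] = [+0.1364  +0.0000  -0.0909]
  T[2,:] = [+0.3333  -1.0000  +0.0000]
eigenvalue magnitudes: 0.4230, 0.2866, 0.1364.
spectral radius ρ = 0.4230; 0.4230 < 1 ⇒ converges.

yes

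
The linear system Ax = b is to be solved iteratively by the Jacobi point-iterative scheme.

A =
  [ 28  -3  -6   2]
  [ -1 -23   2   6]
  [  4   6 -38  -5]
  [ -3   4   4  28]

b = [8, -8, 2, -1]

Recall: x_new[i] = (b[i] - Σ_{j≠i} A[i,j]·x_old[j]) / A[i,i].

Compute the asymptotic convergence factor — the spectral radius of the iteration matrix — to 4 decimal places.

0.2230

Write A = D+L+U with D = diag(28, -23, -38, 28).
Jacobi T = -D⁻¹(L+U): T[0,1] = -(-3)/(28) = +0.1071; T[0,0] = 0.
  T[0,:] = [+0.0000  +0.1071  +0.2143  -0.0714]
  T[1,:] = [-0.0435  +0.0000  +0.0870  +0.2609]
  T[2,:] = [+0.1053  +0.1579  +0.0000  -0.1316]
  T[3,:] = [+0.1071  -0.1429  -0.1429  +0.0000]
|roots of det(T-λI)|: 0.2230, 0.1862, 0.1862, 0.1651.
ρ = 0.2230; 0.2230 < 1 ⇒ converges.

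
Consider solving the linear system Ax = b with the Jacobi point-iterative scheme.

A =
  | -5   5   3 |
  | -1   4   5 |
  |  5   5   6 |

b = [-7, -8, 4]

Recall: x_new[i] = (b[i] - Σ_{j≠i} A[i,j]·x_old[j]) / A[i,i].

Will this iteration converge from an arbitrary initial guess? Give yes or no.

Split A = D + L + U, D = diag(-5, 4, 6).
Jacobi T = -D⁻¹(L+U): T[1,0] = -(-1)/(4) = +0.2500; T[1,1] = 0.
  T[0,:] = [+0.0000, +1.0000, +0.6000]
  T[1,:] = [+0.2500, +0.0000, -1.2500]
  T[2,:] = [-0.8333, -0.8333, +0.0000]
eigenvalue magnitudes: 1.2378, 0.8605, 0.8605.
ρ = 1.2378; 1.2378 > 1, so it fails to converge.

no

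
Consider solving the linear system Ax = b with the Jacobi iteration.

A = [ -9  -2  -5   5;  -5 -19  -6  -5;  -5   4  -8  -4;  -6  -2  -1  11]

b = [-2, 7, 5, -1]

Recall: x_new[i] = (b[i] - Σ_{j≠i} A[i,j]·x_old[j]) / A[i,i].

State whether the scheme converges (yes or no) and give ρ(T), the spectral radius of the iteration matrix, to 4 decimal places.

A = D + L + U where D = diag(-9, -19, -8, 11).
Jacobi T = -D⁻¹(L+U): T[3,0] = -(-6)/(11) = +0.5455; T[3,3] = 0.
  T[0,:] = [+0.0000 -0.2222 -0.5556 +0.5556]
  T[1,:] = [-0.2632 +0.0000 -0.3158 -0.2632]
  T[2,:] = [-0.6250 +0.5000 +0.0000 -0.5000]
  T[3,:] = [+0.5455 +0.1818 +0.0909 +0.0000]
|λ(T)| sorted: 0.8741, 0.6312, 0.3914, 0.3914.
ρ = 0.8741; 0.8741 < 1: convergent.

yes, ρ = 0.8741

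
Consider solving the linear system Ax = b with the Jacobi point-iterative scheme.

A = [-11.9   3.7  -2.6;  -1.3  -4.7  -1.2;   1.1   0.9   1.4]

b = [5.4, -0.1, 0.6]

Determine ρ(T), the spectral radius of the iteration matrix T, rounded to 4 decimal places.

0.5415

Write A = D+L+U with D = diag(-11.9, -4.7, 1.4).
Jacobi T = -D⁻¹(L+U): T[1,0] = -(-1.3)/(-4.7) = -0.2766; T[1,1] = 0.
  T[0,:] = [+0.0000  +0.3109  -0.2185]
  T[1,:] = [-0.2766  +0.0000  -0.2553]
  T[2,:] = [-0.7857  -0.6429  +0.0000]
moduli |λ_i(T)| = 0.5415, 0.4436, 0.0979.
ρ = 0.5415; 0.5415 < 1 ⇒ converges.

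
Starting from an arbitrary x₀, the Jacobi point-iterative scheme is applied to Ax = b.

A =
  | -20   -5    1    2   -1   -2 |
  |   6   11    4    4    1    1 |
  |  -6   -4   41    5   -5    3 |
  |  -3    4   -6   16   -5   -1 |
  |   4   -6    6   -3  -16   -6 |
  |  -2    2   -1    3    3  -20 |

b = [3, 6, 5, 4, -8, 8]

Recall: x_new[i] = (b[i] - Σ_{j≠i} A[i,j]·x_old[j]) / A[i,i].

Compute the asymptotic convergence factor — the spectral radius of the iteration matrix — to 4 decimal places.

Split A = D + L + U, D = diag(-20, 11, 41, 16, -16, -20).
Jacobi: T = -D⁻¹(L+U), T[4,5] = -(-6)/(-16) = -0.3750; T[4,4] = 0.
  T[0,:] = [+0.0000  -0.2500  +0.0500  +0.1000  -0.0500  -0.1000]
  T[1,:] = [-0.5455  +0.0000  -0.3636  -0.3636  -0.0909  -0.0909]
  T[2,:] = [+0.1463  +0.0976  +0.0000  -0.1220  +0.1220  -0.0732]
  T[3,:] = [+0.1875  -0.2500  +0.3750  +0.0000  +0.3125  +0.0625]
  T[4,:] = [+0.2500  -0.3750  +0.3750  -0.1875  +0.0000  -0.3750]
  T[5,:] = [-0.1000  +0.1000  -0.0500  +0.1500  +0.1500  +0.0000]
|λ(T)| sorted: 0.5746, 0.3419, 0.3419, 0.2702, 0.2702, 0.2118.
ρ(T) = max|λ| = 0.5746; 0.5746 < 1: convergent.

0.5746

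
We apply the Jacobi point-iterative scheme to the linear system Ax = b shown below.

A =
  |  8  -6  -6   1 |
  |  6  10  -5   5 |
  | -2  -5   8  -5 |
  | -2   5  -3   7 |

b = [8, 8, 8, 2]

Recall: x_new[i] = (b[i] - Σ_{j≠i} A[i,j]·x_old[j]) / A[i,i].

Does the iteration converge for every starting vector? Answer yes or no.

no

Diagonal D = diag(8, 10, 8, 7); L, U strict lower/upper.
T_J = -D⁻¹(L+U): T[1,0] = -(6)/(10) = -0.6000; T[1,1] = 0.
  T[0,:] = [+0.0000 +0.7500 +0.7500 -0.1250]
  T[1,:] = [-0.6000 +0.0000 +0.5000 -0.5000]
  T[2,:] = [+0.2500 +0.6250 +0.0000 +0.6250]
  T[3,:] = [+0.2857 -0.7143 +0.4286 +0.0000]
|eigenvalues of T|: 1.1563, 0.6091, 0.6037, 0.6037.
ρ = 1.1563; 1.1563 > 1, so it fails to converge.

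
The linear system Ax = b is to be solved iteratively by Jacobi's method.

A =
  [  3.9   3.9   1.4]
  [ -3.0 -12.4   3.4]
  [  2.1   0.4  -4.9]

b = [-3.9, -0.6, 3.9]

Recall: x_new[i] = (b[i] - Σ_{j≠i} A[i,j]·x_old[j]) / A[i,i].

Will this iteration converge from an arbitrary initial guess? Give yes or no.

yes

Diagonal D = diag(3.9, -12.4, -4.9); L, U strict lower/upper.
Jacobi T = -D⁻¹(L+U): T[0,2] = -(1.4)/(3.9) = -0.3590; T[0,0] = 0.
  T[0,:] = [+0.0000  -1.0000  -0.3590]
  T[1,:] = [-0.2419  +0.0000  +0.2742]
  T[2,:] = [+0.4286  +0.0816  +0.0000]
|roots of det(T-λI)|: 0.5560, 0.4457, 0.4457.
ρ = 0.5560; 0.5560 < 1, so it converges for any x₀.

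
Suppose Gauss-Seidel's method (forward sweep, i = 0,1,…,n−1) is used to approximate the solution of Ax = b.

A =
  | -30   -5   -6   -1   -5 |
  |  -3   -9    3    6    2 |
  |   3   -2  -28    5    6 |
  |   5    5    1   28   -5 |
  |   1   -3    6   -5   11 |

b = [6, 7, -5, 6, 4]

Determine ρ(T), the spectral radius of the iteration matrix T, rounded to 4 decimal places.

Let D = diag(-30, -9, -28, 28, 11); L, U the strict triangles.
GS T = -(D+L)⁻¹U: row 0 first, T[0,2] = -(-6)/(-30) = -0.2000; later rows by forward substitution.
  T[0,:] = [+0.0000  -0.1667  -0.2000  -0.0333  -0.1667]
  T[1,:] = [+0.0000  +0.0556  +0.4000  +0.6778  +0.2778]
  T[2,:] = [+0.0000  -0.0218  -0.0500  +0.1266  +0.1766]
  T[3,:] = [+0.0000  +0.0206  -0.0339  -0.1196  +0.1524]
  T[4,:] = [+0.0000  +0.0516  +0.1391  +0.0645  +0.0639]
|λ(T)| sorted: 0.3133, 0.2232, 0.2232, 0.0103, 0.0000.
spectral radius ρ = 0.3133; 0.3133 < 1, so it converges for any x₀.

0.3133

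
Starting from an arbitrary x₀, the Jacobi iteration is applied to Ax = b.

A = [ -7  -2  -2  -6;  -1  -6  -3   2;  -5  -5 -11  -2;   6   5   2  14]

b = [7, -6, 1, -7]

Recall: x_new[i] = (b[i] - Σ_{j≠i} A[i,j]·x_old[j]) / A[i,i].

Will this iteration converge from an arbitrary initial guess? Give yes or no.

Let D = diag(-7, -6, -11, 14); L, U the strict triangles.
T_J = -D⁻¹(L+U): T[3,0] = -(6)/(14) = -0.4286; T[3,3] = 0.
  T[0,:] = [+0.0000 -0.2857 -0.2857 -0.8571]
  T[1,:] = [-0.1667 +0.0000 -0.5000 +0.3333]
  T[2,:] = [-0.4545 -0.4545 +0.0000 -0.1818]
  T[3,:] = [-0.4286 -0.3571 -0.1429 +0.0000]
|roots of det(T-λI)|: 0.9360, 0.6104, 0.3305, 0.0049.
spectral radius ρ = 0.9360; 0.9360 < 1: convergent.

yes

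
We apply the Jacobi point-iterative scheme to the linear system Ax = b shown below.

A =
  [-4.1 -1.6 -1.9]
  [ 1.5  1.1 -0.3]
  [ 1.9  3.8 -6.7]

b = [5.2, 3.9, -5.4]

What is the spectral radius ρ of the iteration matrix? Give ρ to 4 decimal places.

0.9493

Let D = diag(-4.1, 1.1, -6.7); L, U the strict triangles.
Jacobi: T = -D⁻¹(L+U), T[2,0] = -(1.9)/(-6.7) = +0.2836; T[2,2] = 0.
  T[0,:] = [+0.0000, -0.3902, -0.4634]
  T[1,:] = [-1.3636, +0.0000, +0.2727]
  T[2,:] = [+0.2836, +0.5672, +0.0000]
|roots of det(T-λI)|: 0.9493, 0.5880, 0.5880.
spectral radius ρ = 0.9493; 0.9493 < 1: convergent.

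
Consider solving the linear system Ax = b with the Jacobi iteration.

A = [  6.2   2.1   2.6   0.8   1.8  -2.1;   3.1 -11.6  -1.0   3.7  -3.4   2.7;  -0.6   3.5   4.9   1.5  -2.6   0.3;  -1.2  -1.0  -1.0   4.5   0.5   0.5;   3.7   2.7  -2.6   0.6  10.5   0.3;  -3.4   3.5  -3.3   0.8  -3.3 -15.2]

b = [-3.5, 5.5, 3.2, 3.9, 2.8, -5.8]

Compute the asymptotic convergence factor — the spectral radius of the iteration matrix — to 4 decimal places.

0.8888

Diagonal D = diag(6.2, -11.6, 4.9, 4.5, 10.5, -15.2); L, U strict lower/upper.
Jacobi: T = -D⁻¹(L+U), T[0,4] = -(1.8)/(6.2) = -0.2903; T[0,0] = 0.
  T[0,:] = [+0.0000  -0.3387  -0.4194  -0.1290  -0.2903  +0.3387]
  T[1,:] = [+0.2672  +0.0000  -0.0862  +0.3190  -0.2931  +0.2328]
  T[2,:] = [+0.1224  -0.7143  +0.0000  -0.3061  +0.5306  -0.0612]
  T[3,:] = [+0.2667  +0.2222  +0.2222  +0.0000  -0.1111  -0.1111]
  T[4,:] = [-0.3524  -0.2571  +0.2476  -0.0571  +0.0000  -0.0286]
  T[5,:] = [-0.2237  +0.2303  -0.2171  +0.0526  -0.2171  +0.0000]
|roots of det(T-λI)|: 0.8888, 0.5592, 0.5592, 0.3415, 0.3415, 0.0939.
spectral radius ρ = 0.8888; 0.8888 < 1 ⇒ converges.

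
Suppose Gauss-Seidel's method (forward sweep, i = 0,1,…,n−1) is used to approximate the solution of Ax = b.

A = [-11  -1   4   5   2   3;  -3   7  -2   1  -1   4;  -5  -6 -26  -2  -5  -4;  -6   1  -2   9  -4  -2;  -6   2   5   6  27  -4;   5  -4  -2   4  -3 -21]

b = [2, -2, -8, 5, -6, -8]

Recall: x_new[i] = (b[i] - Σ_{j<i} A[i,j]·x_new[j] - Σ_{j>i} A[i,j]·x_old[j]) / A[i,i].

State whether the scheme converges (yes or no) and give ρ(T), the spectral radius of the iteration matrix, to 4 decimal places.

yes, ρ = 0.5627

A = D + L + U where D = diag(-11, 7, -26, 9, 27, -21).
Gauss-Seidel: T = -(D+L)⁻¹U, row 0 first, T[0,4] = -(2)/(-11) = +0.1818; later rows by forward substitution.
  T[0,:] = [+0.0000  -0.0909  +0.3636  +0.4545  +0.1818  +0.2727]
  T[1,:] = [+0.0000  -0.0390  +0.4416  +0.0519  +0.2208  -0.4545]
  T[2,:] = [+0.0000  +0.0265  -0.1718  -0.1763  -0.2782  -0.1014]
  T[3,:] = [+0.0000  -0.0504  +0.1552  +0.2581  +0.4793  +0.4320]
  T[4,:] = [+0.0000  -0.0110  +0.0454  +0.0725  -0.0309  +0.1652]
  T[5,:] = [+0.0000  -0.0248  +0.0419  +0.1539  +0.1234  +0.2199]
|roots of det(T-λI)|: 0.5627, 0.1140, 0.1068, 0.1068, 0.0428, 0.0000.
ρ(T) = max|λ| = 0.5627; 0.5627 < 1, so it converges for any x₀.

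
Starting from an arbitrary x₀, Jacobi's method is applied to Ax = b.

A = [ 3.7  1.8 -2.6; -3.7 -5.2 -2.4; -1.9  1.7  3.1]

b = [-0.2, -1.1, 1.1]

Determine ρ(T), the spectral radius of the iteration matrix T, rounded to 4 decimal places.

1.1749

Let D = diag(3.7, -5.2, 3.1); L, U the strict triangles.
Jacobi: T = -D⁻¹(L+U), T[0,1] = -(1.8)/(3.7) = -0.4865; T[0,0] = 0.
  T[0,:] = [+0.0000  -0.4865  +0.7027]
  T[1,:] = [-0.7115  +0.0000  -0.4615]
  T[2,:] = [+0.6129  -0.5484  +0.0000]
|roots of det(T-λI)|: 1.1749, 0.5920, 0.5920.
ρ(T) = max|λ| = 1.1749; 1.1749 > 1 ⇒ diverges.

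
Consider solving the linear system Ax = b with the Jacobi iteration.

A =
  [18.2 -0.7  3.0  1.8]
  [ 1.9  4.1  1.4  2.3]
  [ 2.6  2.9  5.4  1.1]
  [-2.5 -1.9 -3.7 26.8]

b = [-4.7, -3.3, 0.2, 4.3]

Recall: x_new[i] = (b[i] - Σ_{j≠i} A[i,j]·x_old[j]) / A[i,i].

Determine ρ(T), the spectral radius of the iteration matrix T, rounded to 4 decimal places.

A = D + L + U where D = diag(18.2, 4.1, 5.4, 26.8).
Jacobi: T = -D⁻¹(L+U), T[3,0] = -(-2.5)/(26.8) = +0.0933; T[3,3] = 0.
  T[0,:] = [+0.0000 +0.0385 -0.1648 -0.0989]
  T[1,:] = [-0.4634 +0.0000 -0.3415 -0.5610]
  T[2,:] = [-0.4815 -0.5370 +0.0000 -0.2037]
  T[3,:] = [+0.0933 +0.0709 +0.1381 +0.0000]
|λ(T)| sorted: 0.4444, 0.2984, 0.2984, 0.1075.
ρ(T) = max|λ| = 0.4444; 0.4444 < 1, so it converges for any x₀.

0.4444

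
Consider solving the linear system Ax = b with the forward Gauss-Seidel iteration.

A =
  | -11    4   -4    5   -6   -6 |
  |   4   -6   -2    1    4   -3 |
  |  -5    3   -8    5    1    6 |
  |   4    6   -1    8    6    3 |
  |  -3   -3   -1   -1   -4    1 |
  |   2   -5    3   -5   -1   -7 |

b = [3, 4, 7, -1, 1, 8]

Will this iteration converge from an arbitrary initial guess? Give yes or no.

Split A = D + L + U, D = diag(-11, -6, -8, 8, -4, -7).
T_GS = -(D+L)⁻¹U: row 0 first, T[0,1] = -(4)/(-11) = +0.3636; later rows by forward substitution.
  T[0,:] = [+0.0000 +0.3636 -0.3636 +0.4545 -0.5455 -0.5455]
  T[1,:] = [+0.0000 +0.2424 -0.5758 +0.4697 +0.3030 -0.8636]
  T[2,:] = [+0.0000 -0.1364 +0.0114 +0.5170 +0.5795 +0.7670]
  T[3,:] = [+0.0000 -0.3807 +0.6151 -0.5149 -0.6321 +0.6413]
  T[4,:] = [+0.0000 -0.3253 +0.5479 -0.6937 +0.1950 +0.9547]
  T[5,:] = [+0.0000 +0.1907 -0.2054 +0.4829 +0.2997 +0.1953]
eigenvalue magnitudes: 1.2836, 0.8815, 0.5086, 0.0961, 0.0734, 0.0000.
ρ = 1.2836; 1.2836 > 1: divergent.

no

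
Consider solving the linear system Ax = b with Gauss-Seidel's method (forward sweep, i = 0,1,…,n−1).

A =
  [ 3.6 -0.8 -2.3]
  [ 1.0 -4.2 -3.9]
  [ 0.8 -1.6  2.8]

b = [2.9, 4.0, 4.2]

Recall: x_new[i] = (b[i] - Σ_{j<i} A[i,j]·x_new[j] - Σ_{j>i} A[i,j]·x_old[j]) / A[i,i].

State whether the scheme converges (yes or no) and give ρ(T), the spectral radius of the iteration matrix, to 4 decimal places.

Write A = D+L+U with D = diag(3.6, -4.2, 2.8).
Gauss-Seidel: T = -(D+L)⁻¹U, row 0 first, T[0,1] = -(-0.8)/(3.6) = +0.2222; later rows by forward substitution.
  T[0,:] = [+0.0000, +0.2222, +0.6389]
  T[1,:] = [+0.0000, +0.0529, -0.7765]
  T[2,:] = [+0.0000, -0.0333, -0.6262]
moduli |λ_i(T)| = 0.6623, 0.0890, 0.0000.
ρ(T) = max|λ| = 0.6623; 0.6623 < 1, so it converges for any x₀.

yes, ρ = 0.6623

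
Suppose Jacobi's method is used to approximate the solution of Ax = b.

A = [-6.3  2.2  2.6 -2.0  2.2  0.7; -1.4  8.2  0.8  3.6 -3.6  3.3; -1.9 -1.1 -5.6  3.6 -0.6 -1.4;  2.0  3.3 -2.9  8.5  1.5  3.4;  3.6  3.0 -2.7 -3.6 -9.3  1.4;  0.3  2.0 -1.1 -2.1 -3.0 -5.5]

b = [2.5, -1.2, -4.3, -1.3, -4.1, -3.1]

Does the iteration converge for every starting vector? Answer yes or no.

Let D = diag(-6.3, 8.2, -5.6, 8.5, -9.3, -5.5); L, U the strict triangles.
T_J = -D⁻¹(L+U): T[5,4] = -(-3)/(-5.5) = -0.5455; T[5,5] = 0.
  T[0,:] = [+0.0000, +0.3492, +0.4127, -0.3175, +0.3492, +0.1111]
  T[1,:] = [+0.1707, +0.0000, -0.0976, -0.4390, +0.4390, -0.4024]
  T[2,:] = [-0.3393, -0.1964, +0.0000, +0.6429, -0.1071, -0.2500]
  T[3,:] = [-0.2353, -0.3882, +0.3412, +0.0000, -0.1765, -0.4000]
  T[4,:] = [+0.3871, +0.3226, -0.2903, -0.3871, +0.0000, +0.1505]
  T[5,:] = [+0.0545, +0.3636, -0.2000, -0.3818, -0.5455, +0.0000]
moduli |λ_i(T)| = 1.1319, 0.5472, 0.5472, 0.4220, 0.4220, 0.1819.
spectral radius ρ = 1.1319; 1.1319 > 1: divergent.

no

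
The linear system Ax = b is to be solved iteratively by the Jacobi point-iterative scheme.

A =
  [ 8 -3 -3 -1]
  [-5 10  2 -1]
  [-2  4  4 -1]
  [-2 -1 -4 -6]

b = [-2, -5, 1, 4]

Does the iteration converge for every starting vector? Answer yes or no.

yes

Write A = D+L+U with D = diag(8, 10, 4, -6).
Jacobi: T = -D⁻¹(L+U), T[0,2] = -(-3)/(8) = +0.3750; T[0,0] = 0.
  T[0,:] = [+0.0000  +0.3750  +0.3750  +0.1250]
  T[1,:] = [+0.5000  +0.0000  -0.2000  +0.1000]
  T[2,:] = [+0.5000  -1.0000  +0.0000  +0.2500]
  T[3,:] = [-0.3333  -0.1667  -0.6667  +0.0000]
|eigenvalues of T|: 0.8648, 0.4635, 0.4602, 0.4602.
spectral radius ρ = 0.8648; 0.8648 < 1, so it converges for any x₀.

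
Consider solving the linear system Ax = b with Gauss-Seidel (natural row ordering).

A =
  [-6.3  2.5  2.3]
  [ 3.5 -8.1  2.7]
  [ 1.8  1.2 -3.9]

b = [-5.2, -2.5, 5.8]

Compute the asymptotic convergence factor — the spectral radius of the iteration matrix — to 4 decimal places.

Let D = diag(-6.3, -8.1, -3.9); L, U the strict triangles.
T_GS = -(D+L)⁻¹U: row 0 first, T[0,1] = -(2.5)/(-6.3) = +0.3968; later rows by forward substitution.
  T[0,:] = [+0.0000 +0.3968 +0.3651]
  T[1,:] = [+0.0000 +0.1715 +0.4911]
  T[2,:] = [+0.0000 +0.2359 +0.3196]
|eigenvalues of T|: 0.5939, 0.1028, 0.0000.
ρ(T) = max|λ| = 0.5939; 0.5939 < 1, so it converges for any x₀.

0.5939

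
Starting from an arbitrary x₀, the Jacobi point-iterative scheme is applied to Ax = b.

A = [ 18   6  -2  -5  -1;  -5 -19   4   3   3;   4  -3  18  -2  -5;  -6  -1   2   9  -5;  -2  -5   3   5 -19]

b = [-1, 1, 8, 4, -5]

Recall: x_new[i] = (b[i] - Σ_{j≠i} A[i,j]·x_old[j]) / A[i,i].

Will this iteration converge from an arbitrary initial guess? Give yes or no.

yes

Diagonal D = diag(18, -19, 18, 9, -19); L, U strict lower/upper.
Jacobi T = -D⁻¹(L+U): T[3,0] = -(-6)/(9) = +0.6667; T[3,3] = 0.
  T[0,:] = [+0.0000, -0.3333, +0.1111, +0.2778, +0.0556]
  T[1,:] = [-0.2632, +0.0000, +0.2105, +0.1579, +0.1579]
  T[2,:] = [-0.2222, +0.1667, +0.0000, +0.1111, +0.2778]
  T[3,:] = [+0.6667, +0.1111, -0.2222, +0.0000, +0.5556]
  T[4,:] = [-0.1053, -0.2632, +0.1579, +0.2632, +0.0000]
moduli |λ_i(T)| = 0.6779, 0.4726, 0.3709, 0.1246, 0.0411.
ρ(T) = max|λ| = 0.6779; 0.6779 < 1, so it converges for any x₀.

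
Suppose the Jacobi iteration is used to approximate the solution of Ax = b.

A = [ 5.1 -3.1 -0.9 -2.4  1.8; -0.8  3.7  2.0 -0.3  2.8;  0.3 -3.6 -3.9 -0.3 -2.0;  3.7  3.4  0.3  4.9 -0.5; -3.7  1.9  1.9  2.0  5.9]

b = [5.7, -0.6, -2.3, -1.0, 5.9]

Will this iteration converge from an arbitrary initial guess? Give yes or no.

Split A = D + L + U, D = diag(5.1, 3.7, -3.9, 4.9, 5.9).
Jacobi: T = -D⁻¹(L+U), T[4,1] = -(1.9)/(5.9) = -0.3220; T[4,4] = 0.
  T[0,:] = [+0.0000  +0.6078  +0.1765  +0.4706  -0.3529]
  T[1,:] = [+0.2162  +0.0000  -0.5405  +0.0811  -0.7568]
  T[2,:] = [+0.0769  -0.9231  +0.0000  -0.0769  -0.5128]
  T[3,:] = [-0.7551  -0.6939  -0.0612  +0.0000  +0.1020]
  T[4,:] = [+0.6271  -0.3220  -0.3220  -0.3390  +0.0000]
|λ(T)| sorted: 1.2903, 0.8949, 0.8949, 0.5841, 0.1019.
ρ(T) = max|λ| = 1.2903; 1.2903 > 1: divergent.

no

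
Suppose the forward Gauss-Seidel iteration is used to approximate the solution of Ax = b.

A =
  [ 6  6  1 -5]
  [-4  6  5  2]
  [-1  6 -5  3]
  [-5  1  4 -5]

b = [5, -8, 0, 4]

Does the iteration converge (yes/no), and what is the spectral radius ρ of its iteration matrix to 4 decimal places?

Let D = diag(6, 6, -5, -5); L, U the strict triangles.
GS T = -(D+L)⁻¹U: row 0 first, T[0,2] = -(1)/(6) = -0.1667; later rows by forward substitution.
  T[0,:] = [+0.0000 -1.0000 -0.1667 +0.8333]
  T[1,:] = [+0.0000 -0.6667 -0.9444 +0.2222]
  T[2,:] = [+0.0000 -0.6000 -1.1000 +0.7000]
  T[3,:] = [+0.0000 +0.3867 -0.9022 -0.2289]
|eigenvalues of T|: 1.4666, 0.5839, 0.5839, 0.0000.
ρ(T) = max|λ| = 1.4666; 1.4666 > 1 ⇒ diverges.

no, ρ = 1.4666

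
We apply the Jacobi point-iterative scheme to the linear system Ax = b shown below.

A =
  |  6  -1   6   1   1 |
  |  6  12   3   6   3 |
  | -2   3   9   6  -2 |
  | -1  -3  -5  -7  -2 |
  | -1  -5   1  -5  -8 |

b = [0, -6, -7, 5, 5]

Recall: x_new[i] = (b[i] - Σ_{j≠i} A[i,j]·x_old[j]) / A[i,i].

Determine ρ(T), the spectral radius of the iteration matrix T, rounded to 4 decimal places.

A = D + L + U where D = diag(6, 12, 9, -7, -8).
T_J = -D⁻¹(L+U): T[2,3] = -(6)/(9) = -0.6667; T[2,2] = 0.
  T[0,:] = [+0.0000  +0.1667  -1.0000  -0.1667  -0.1667]
  T[1,:] = [-0.5000  +0.0000  -0.2500  -0.5000  -0.2500]
  T[2,:] = [+0.2222  -0.3333  +0.0000  -0.6667  +0.2222]
  T[3,:] = [-0.1429  -0.4286  -0.7143  +0.0000  -0.2857]
  T[4,:] = [-0.1250  -0.6250  +0.1250  -0.6250  +0.0000]
|λ(T)| sorted: 1.1933, 0.7563, 0.4711, 0.4711, 0.0087.
ρ = 1.1933; 1.1933 > 1 ⇒ diverges.

1.1933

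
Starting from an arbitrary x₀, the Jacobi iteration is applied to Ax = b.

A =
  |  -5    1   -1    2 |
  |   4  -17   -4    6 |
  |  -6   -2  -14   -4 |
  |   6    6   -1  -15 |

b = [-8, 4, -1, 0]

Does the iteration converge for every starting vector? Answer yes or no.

Split A = D + L + U, D = diag(-5, -17, -14, -15).
T_J = -D⁻¹(L+U): T[0,2] = -(-1)/(-5) = -0.2000; T[0,0] = 0.
  T[0,:] = [+0.0000 +0.2000 -0.2000 +0.4000]
  T[1,:] = [+0.2353 +0.0000 -0.2353 +0.3529]
  T[2,:] = [-0.4286 -0.1429 +0.0000 -0.2857]
  T[3,:] = [+0.4000 +0.4000 -0.0667 +0.0000]
|λ(T)| sorted: 0.8350, 0.4719, 0.1981, 0.1981.
ρ(T) = max|λ| = 0.8350; 0.8350 < 1, so it converges for any x₀.

yes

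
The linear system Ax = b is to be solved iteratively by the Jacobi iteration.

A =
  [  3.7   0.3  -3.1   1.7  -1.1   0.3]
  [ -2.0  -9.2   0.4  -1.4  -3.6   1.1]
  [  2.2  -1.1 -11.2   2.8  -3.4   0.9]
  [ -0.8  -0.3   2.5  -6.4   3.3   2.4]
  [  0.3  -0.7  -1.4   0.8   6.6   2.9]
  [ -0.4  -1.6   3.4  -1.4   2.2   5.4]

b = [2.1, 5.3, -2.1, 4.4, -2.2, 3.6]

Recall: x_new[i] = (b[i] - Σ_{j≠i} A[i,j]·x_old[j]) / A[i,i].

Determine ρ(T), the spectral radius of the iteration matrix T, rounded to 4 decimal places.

0.8616

Split A = D + L + U, D = diag(3.7, -9.2, -11.2, -6.4, 6.6, 5.4).
T_J = -D⁻¹(L+U): T[3,0] = -(-0.8)/(-6.4) = -0.1250; T[3,3] = 0.
  T[0,:] = [+0.0000  -0.0811  +0.8378  -0.4595  +0.2973  -0.0811]
  T[1,:] = [-0.2174  +0.0000  +0.0435  -0.1522  -0.3913  +0.1196]
  T[2,:] = [+0.1964  -0.0982  +0.0000  +0.2500  -0.3036  +0.0804]
  T[3,:] = [-0.1250  -0.0469  +0.3906  +0.0000  +0.5156  +0.3750]
  T[4,:] = [-0.0455  +0.1061  +0.2121  -0.1212  +0.0000  -0.4394]
  T[5,:] = [+0.0741  +0.2963  -0.6296  +0.2593  -0.4074  +0.0000]
|roots of det(T-λI)|: 0.8616, 0.4287, 0.4287, 0.4273, 0.4273, 0.2232.
spectral radius ρ = 0.8616; 0.8616 < 1 ⇒ converges.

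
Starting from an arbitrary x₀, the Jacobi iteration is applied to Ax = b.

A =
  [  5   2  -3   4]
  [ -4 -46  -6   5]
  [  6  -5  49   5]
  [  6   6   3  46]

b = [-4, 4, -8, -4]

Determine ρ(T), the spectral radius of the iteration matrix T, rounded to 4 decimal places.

Write A = D+L+U with D = diag(5, -46, 49, 46).
T_J = -D⁻¹(L+U): T[0,3] = -(4)/(5) = -0.8000; T[0,0] = 0.
  T[0,:] = [+0.0000  -0.4000  +0.6000  -0.8000]
  T[1,:] = [-0.0870  +0.0000  -0.1304  +0.1087]
  T[2,:] = [-0.1224  +0.1020  +0.0000  -0.1020]
  T[3,:] = [-0.1304  -0.1304  -0.0652  +0.0000]
moduli |λ_i(T)| = 0.3117, 0.2243, 0.2243, 0.0066.
ρ = 0.3117; 0.3117 < 1 ⇒ converges.

0.3117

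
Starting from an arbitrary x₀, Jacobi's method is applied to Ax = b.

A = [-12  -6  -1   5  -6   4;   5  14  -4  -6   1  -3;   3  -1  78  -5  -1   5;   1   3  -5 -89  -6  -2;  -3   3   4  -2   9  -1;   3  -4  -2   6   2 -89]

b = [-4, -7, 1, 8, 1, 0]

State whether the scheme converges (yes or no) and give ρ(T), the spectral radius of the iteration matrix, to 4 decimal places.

Write A = D+L+U with D = diag(-12, 14, 78, -89, 9, -89).
T_J = -D⁻¹(L+U): T[2,1] = -(-1)/(78) = +0.0128; T[2,2] = 0.
  T[0,:] = [+0.0000, -0.5000, -0.0833, +0.4167, -0.5000, +0.3333]
  T[1,:] = [-0.3571, +0.0000, +0.2857, +0.4286, -0.0714, +0.2143]
  T[2,:] = [-0.0385, +0.0128, +0.0000, +0.0641, +0.0128, -0.0641]
  T[3,:] = [+0.0112, +0.0337, -0.0562, +0.0000, -0.0674, -0.0225]
  T[4,:] = [+0.3333, -0.3333, -0.4444, +0.2222, +0.0000, +0.1111]
  T[5,:] = [+0.0337, -0.0449, -0.0225, +0.0674, +0.0225, +0.0000]
moduli |λ_i(T)| = 0.4376, 0.3442, 0.3442, 0.1415, 0.0634, 0.0634.
spectral radius ρ = 0.4376; 0.4376 < 1 ⇒ converges.

yes, ρ = 0.4376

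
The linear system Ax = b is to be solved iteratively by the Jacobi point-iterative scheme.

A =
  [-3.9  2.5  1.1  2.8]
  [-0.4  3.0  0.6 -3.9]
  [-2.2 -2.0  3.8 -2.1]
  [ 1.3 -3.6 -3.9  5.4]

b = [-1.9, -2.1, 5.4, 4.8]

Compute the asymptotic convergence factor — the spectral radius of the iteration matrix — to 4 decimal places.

1.2986

A = D + L + U where D = diag(-3.9, 3, 3.8, 5.4).
Jacobi: T = -D⁻¹(L+U), T[0,3] = -(2.8)/(-3.9) = +0.7179; T[0,0] = 0.
  T[0,:] = [+0.0000, +0.6410, +0.2821, +0.7179]
  T[1,:] = [+0.1333, +0.0000, -0.2000, +1.3000]
  T[2,:] = [+0.5789, +0.5263, +0.0000, +0.5526]
  T[3,:] = [-0.2407, +0.6667, +0.7222, +0.0000]
|λ(T)| sorted: 1.2986, 0.9182, 0.3173, 0.3173.
ρ = 1.2986; 1.2986 > 1, so it fails to converge.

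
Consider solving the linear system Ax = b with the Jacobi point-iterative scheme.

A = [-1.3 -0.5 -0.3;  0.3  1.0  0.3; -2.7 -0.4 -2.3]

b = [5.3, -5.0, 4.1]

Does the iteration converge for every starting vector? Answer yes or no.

yes

Diagonal D = diag(-1.3, 1, -2.3); L, U strict lower/upper.
Jacobi T = -D⁻¹(L+U): T[0,1] = -(-0.5)/(-1.3) = -0.3846; T[0,0] = 0.
  T[0,:] = [+0.0000, -0.3846, -0.2308]
  T[1,:] = [-0.3000, +0.0000, -0.3000]
  T[2,:] = [-1.1739, -0.1739, +0.0000]
|λ(T)| sorted: 0.7906, 0.4319, 0.4319.
ρ = 0.7906; 0.7906 < 1 ⇒ converges.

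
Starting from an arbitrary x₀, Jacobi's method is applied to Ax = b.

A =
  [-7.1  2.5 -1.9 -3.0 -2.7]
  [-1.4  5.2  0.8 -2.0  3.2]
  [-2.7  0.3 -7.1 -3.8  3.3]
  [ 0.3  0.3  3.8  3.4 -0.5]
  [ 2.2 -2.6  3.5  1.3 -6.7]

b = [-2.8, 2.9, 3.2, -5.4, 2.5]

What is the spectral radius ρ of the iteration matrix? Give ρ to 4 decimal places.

Write A = D+L+U with D = diag(-7.1, 5.2, -7.1, 3.4, -6.7).
Jacobi T = -D⁻¹(L+U): T[1,3] = -(-2)/(5.2) = +0.3846; T[1,1] = 0.
  T[0,:] = [+0.0000 +0.3521 -0.2676 -0.4225 -0.3803]
  T[1,:] = [+0.2692 +0.0000 -0.1538 +0.3846 -0.6154]
  T[2,:] = [-0.3803 +0.0423 +0.0000 -0.5352 +0.4648]
  T[3,:] = [-0.0882 -0.0882 -1.1176 +0.0000 +0.1471]
  T[4,:] = [+0.3284 -0.3881 +0.5224 +0.1940 +0.0000]
|λ(T)| sorted: 1.2188, 0.9459, 0.3623, 0.3623, 0.1789.
spectral radius ρ = 1.2188; 1.2188 > 1, so it fails to converge.

1.2188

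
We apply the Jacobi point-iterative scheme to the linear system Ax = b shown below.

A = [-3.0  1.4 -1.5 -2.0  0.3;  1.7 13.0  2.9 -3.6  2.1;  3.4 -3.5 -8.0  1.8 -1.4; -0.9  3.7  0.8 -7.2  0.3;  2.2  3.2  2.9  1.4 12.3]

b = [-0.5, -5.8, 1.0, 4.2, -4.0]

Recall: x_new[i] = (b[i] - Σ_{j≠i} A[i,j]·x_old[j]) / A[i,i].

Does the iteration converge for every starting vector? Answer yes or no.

A = D + L + U where D = diag(-3, 13, -8, -7.2, 12.3).
Jacobi T = -D⁻¹(L+U): T[4,0] = -(2.2)/(12.3) = -0.1789; T[4,4] = 0.
  T[0,:] = [+0.0000  +0.4667  -0.5000  -0.6667  +0.1000]
  T[1,:] = [-0.1308  +0.0000  -0.2231  +0.2769  -0.1615]
  T[2,:] = [+0.4250  -0.4375  +0.0000  +0.2250  -0.1750]
  T[3,:] = [-0.1250  +0.5139  +0.1111  +0.0000  +0.0417]
  T[4,:] = [-0.1789  -0.2602  -0.2358  -0.1138  +0.0000]
|eigenvalues of T|: 0.6837, 0.4857, 0.4857, 0.4680, 0.0203.
spectral radius ρ = 0.6837; 0.6837 < 1: convergent.

yes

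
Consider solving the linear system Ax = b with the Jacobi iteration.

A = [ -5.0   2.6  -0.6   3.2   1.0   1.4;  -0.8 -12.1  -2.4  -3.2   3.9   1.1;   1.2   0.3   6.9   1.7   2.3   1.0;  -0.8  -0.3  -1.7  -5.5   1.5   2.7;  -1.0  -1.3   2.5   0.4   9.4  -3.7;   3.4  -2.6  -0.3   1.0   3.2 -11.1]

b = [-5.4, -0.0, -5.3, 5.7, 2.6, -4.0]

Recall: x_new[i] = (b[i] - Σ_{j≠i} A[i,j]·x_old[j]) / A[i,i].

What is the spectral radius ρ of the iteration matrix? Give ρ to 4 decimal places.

Let D = diag(-5, -12.1, 6.9, -5.5, 9.4, -11.1); L, U the strict triangles.
Jacobi: T = -D⁻¹(L+U), T[1,0] = -(-0.8)/(-12.1) = -0.0661; T[1,1] = 0.
  T[0,:] = [+0.0000 +0.5200 -0.1200 +0.6400 +0.2000 +0.2800]
  T[1,:] = [-0.0661 +0.0000 -0.1983 -0.2645 +0.3223 +0.0909]
  T[2,:] = [-0.1739 -0.0435 +0.0000 -0.2464 -0.3333 -0.1449]
  T[3,:] = [-0.1455 -0.0545 -0.3091 +0.0000 +0.2727 +0.4909]
  T[4,:] = [+0.1064 +0.1383 -0.2660 -0.0426 +0.0000 +0.3936]
  T[5,:] = [+0.3063 -0.2342 -0.0270 +0.0901 +0.2883 +0.0000]
moduli |λ_i(T)| = 0.8649, 0.5571, 0.5571, 0.4561, 0.2428, 0.0844.
spectral radius ρ = 0.8649; 0.8649 < 1 ⇒ converges.

0.8649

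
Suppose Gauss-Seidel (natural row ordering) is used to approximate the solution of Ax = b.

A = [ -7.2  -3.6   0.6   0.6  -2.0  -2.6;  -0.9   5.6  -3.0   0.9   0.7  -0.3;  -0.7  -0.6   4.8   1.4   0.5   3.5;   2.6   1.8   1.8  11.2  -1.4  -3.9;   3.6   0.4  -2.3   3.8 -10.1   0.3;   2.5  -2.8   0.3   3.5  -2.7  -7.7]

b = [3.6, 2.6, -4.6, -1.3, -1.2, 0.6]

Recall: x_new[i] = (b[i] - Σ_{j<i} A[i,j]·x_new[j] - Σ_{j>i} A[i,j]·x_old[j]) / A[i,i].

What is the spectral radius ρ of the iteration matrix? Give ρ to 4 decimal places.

Diagonal D = diag(-7.2, 5.6, 4.8, 11.2, -10.1, -7.7); L, U strict lower/upper.
GS T = -(D+L)⁻¹U: row 0 first, T[0,1] = -(-3.6)/(-7.2) = -0.5000; later rows by forward substitution.
  T[0,:] = [+0.0000 -0.5000 +0.0833 +0.0833 -0.2778 -0.3611]
  T[1,:] = [+0.0000 -0.0804 +0.5491 -0.1473 -0.1696 -0.0045]
  T[2,:] = [+0.0000 -0.0830 +0.0808 -0.2979 -0.1659 -0.7824]
  T[3,:] = [+0.0000 +0.1423 -0.1206 +0.0522 +0.2434 +0.5585]
  T[4,:] = [+0.0000 -0.1090 -0.0123 +0.1114 +0.0236 +0.2891]
  T[5,:] = [+0.0000 -0.0335 -0.2200 +0.0537 +0.0674 +0.0064]
|eigenvalues of T|: 0.6594, 0.3171, 0.2287, 0.2287, 0.0086, 0.0000.
ρ = 0.6594; 0.6594 < 1, so it converges for any x₀.

0.6594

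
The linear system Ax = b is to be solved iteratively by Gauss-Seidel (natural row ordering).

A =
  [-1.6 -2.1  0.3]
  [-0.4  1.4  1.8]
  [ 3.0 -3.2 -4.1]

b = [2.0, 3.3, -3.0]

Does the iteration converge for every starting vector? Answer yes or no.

no

Split A = D + L + U, D = diag(-1.6, 1.4, -4.1).
T_GS = -(D+L)⁻¹U: row 0 first, T[0,2] = -(0.3)/(-1.6) = +0.1875; later rows by forward substitution.
  T[0,:] = [+0.0000, -1.3125, +0.1875]
  T[1,:] = [+0.0000, -0.3750, -1.2321]
  T[2,:] = [+0.0000, -0.6677, +1.0989]
moduli |λ_i(T)| = 1.5306, 0.8067, 0.0000.
ρ(T) = max|λ| = 1.5306; 1.5306 > 1 ⇒ diverges.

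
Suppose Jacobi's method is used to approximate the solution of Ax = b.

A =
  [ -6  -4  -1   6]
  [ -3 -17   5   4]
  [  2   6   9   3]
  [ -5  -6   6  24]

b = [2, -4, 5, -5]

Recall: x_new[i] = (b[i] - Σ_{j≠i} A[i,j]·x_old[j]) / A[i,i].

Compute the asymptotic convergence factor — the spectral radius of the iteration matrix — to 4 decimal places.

0.5765

Write A = D+L+U with D = diag(-6, -17, 9, 24).
Jacobi: T = -D⁻¹(L+U), T[0,2] = -(-1)/(-6) = -0.1667; T[0,0] = 0.
  T[0,:] = [+0.0000 -0.6667 -0.1667 +1.0000]
  T[1,:] = [-0.1765 +0.0000 +0.2941 +0.2353]
  T[2,:] = [-0.2222 -0.6667 +0.0000 -0.3333]
  T[3,:] = [+0.2083 +0.2500 -0.2500 +0.0000]
|λ(T)| sorted: 0.5765, 0.4459, 0.2633, 0.1328.
spectral radius ρ = 0.5765; 0.5765 < 1, so it converges for any x₀.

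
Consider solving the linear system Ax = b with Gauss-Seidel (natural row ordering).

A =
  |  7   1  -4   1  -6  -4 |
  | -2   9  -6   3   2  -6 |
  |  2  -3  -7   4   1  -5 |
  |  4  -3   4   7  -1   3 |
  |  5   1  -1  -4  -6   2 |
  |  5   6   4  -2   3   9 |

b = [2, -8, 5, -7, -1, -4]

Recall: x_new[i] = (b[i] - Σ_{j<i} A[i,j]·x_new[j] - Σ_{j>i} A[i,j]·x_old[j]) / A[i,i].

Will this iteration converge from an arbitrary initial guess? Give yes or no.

Write A = D+L+U with D = diag(7, 9, -7, 7, -6, 9).
GS T = -(D+L)⁻¹U: row 0 first, T[0,1] = -(1)/(7) = -0.1429; later rows by forward substitution.
  T[0,:] = [+0.0000  -0.1429  +0.5714  -0.1429  +0.8571  +0.5714]
  T[1,:] = [+0.0000  -0.0317  +0.7937  -0.3651  -0.0317  +0.7937]
  T[2,:] = [+0.0000  -0.0272  -0.1769  +0.6871  +0.4014  -0.8912]
  T[3,:] = [+0.0000  +0.0836  +0.1147  -0.4674  -0.5899  +0.0943]
  T[4,:] = [+0.0000  -0.1755  +0.5615  +0.0172  +1.0354  +1.0275]
  T[5,:] = [+0.0000  +0.1897  -0.9296  -0.0922  -1.1096  -0.7720]
moduli |λ_i(T)| = 1.3656, 0.6584, 0.6584, 0.1029, 0.0236, 0.0000.
ρ = 1.3656; 1.3656 > 1, so it fails to converge.

no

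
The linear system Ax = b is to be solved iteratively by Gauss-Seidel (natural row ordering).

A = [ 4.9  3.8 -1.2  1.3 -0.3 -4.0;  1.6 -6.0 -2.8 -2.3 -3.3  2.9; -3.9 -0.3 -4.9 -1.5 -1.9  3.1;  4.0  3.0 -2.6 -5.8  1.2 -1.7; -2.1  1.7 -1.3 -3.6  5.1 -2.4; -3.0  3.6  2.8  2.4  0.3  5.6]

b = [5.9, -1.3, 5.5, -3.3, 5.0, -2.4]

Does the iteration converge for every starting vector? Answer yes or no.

Diagonal D = diag(4.9, -6, -4.9, -5.8, 5.1, 5.6); L, U strict lower/upper.
GS T = -(D+L)⁻¹U: row 0 first, T[0,3] = -(1.3)/(4.9) = -0.2653; later rows by forward substitution.
  T[0,:] = [+0.0000  -0.7755  +0.2449  -0.2653  +0.0612  +0.8163]
  T[1,:] = [+0.0000  -0.2068  -0.4014  -0.4541  -0.5337  +0.7010]
  T[2,:] = [+0.0000  +0.6299  -0.1703  -0.0672  -0.4038  -0.0600]
  T[3,:] = [+0.0000  -0.9242  +0.0377  -0.3877  +0.1541  +0.6594]
  T[4,:] = [+0.0000  -0.7422  +0.2178  -0.2487  +0.2089  +1.0232]
  T[5,:] = [+0.0000  -0.1616  +0.4466  +0.3629  +0.5005  -0.3207]
|λ(T)| sorted: 1.4788, 0.4427, 0.3233, 0.1652, 0.1652, 0.0000.
ρ(T) = max|λ| = 1.4788; 1.4788 > 1, so it fails to converge.

no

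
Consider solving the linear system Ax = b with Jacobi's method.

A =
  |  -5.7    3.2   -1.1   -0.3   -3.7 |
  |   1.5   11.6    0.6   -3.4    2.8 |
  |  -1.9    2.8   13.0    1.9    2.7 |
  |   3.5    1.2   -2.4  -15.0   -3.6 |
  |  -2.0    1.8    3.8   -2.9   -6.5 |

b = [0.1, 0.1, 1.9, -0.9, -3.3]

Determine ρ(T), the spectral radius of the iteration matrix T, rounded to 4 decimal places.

Diagonal D = diag(-5.7, 11.6, 13, -15, -6.5); L, U strict lower/upper.
T_J = -D⁻¹(L+U): T[1,0] = -(1.5)/(11.6) = -0.1293; T[1,1] = 0.
  T[0,:] = [+0.0000 +0.5614 -0.1930 -0.0526 -0.6491]
  T[1,:] = [-0.1293 +0.0000 -0.0517 +0.2931 -0.2414]
  T[2,:] = [+0.1462 -0.2154 +0.0000 -0.1462 -0.2077]
  T[3,:] = [+0.2333 +0.0800 -0.1600 +0.0000 -0.2400]
  T[4,:] = [-0.3077 +0.2769 +0.5846 -0.4462 +0.0000]
|λ(T)| sorted: 0.5866, 0.4912, 0.4912, 0.2364, 0.2364.
ρ(T) = max|λ| = 0.5866; 0.5866 < 1: convergent.

0.5866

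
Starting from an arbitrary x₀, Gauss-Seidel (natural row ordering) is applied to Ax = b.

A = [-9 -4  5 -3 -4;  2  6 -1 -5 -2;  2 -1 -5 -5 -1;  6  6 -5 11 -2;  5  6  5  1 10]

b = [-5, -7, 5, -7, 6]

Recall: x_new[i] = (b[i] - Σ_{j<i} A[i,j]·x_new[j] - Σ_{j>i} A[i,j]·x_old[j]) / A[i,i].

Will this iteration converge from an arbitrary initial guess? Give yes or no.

no

A = D + L + U where D = diag(-9, 6, -5, 11, 10).
Gauss-Seidel: T = -(D+L)⁻¹U, row 0 first, T[0,1] = -(-4)/(-9) = -0.4444; later rows by forward substitution.
  T[0,:] = [+0.0000 -0.4444 +0.5556 -0.3333 -0.4444]
  T[1,:] = [+0.0000 +0.1481 -0.0185 +0.9444 +0.4815]
  T[2,:] = [+0.0000 -0.2074 +0.2259 -1.3222 -0.4741]
  T[3,:] = [+0.0000 +0.0673 -0.1902 -0.9343 -0.0539]
  T[4,:] = [+0.0000 +0.2303 -0.3606 +0.3545 +0.1758]
moduli |λ_i(T)| = 1.1573, 0.8810, 0.1518, 0.0435, 0.0000.
spectral radius ρ = 1.1573; 1.1573 > 1 ⇒ diverges.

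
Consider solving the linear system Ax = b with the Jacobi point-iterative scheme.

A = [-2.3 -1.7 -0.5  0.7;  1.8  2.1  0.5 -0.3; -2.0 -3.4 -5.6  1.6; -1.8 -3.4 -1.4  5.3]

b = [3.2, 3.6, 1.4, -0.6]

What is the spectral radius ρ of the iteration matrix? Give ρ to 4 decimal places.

1.2486

Write A = D+L+U with D = diag(-2.3, 2.1, -5.6, 5.3).
Jacobi: T = -D⁻¹(L+U), T[0,2] = -(-0.5)/(-2.3) = -0.2174; T[0,0] = 0.
  T[0,:] = [+0.0000, -0.7391, -0.2174, +0.3043]
  T[1,:] = [-0.8571, +0.0000, -0.2381, +0.1429]
  T[2,:] = [-0.3571, -0.6071, +0.0000, +0.2857]
  T[3,:] = [+0.3396, +0.6415, +0.2642, +0.0000]
|eigenvalues of T|: 1.2486, 0.7532, 0.2884, 0.2071.
ρ(T) = max|λ| = 1.2486; 1.2486 > 1, so it fails to converge.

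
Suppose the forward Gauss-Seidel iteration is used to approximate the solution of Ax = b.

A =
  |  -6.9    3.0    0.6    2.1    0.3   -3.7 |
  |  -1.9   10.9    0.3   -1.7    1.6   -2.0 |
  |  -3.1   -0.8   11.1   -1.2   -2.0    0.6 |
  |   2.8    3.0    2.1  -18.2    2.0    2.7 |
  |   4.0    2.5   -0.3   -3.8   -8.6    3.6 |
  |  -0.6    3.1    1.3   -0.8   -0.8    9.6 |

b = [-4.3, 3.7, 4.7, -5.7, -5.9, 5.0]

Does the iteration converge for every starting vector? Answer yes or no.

yes

Diagonal D = diag(-6.9, 10.9, 11.1, -18.2, -8.6, 9.6); L, U strict lower/upper.
Gauss-Seidel: T = -(D+L)⁻¹U, row 0 first, T[0,4] = -(0.3)/(-6.9) = +0.0435; later rows by forward substitution.
  T[0,:] = [+0.0000 +0.4348 +0.0870 +0.3043 +0.0435 -0.5362]
  T[1,:] = [+0.0000 +0.0758 -0.0124 +0.2090 -0.1392 +0.0900]
  T[2,:] = [+0.0000 +0.1269 +0.0234 +0.2082 +0.1823 -0.1973]
  T[3,:] = [+0.0000 +0.0940 +0.0140 +0.1053 +0.1147 +0.0579]
  T[4,:] = [+0.0000 +0.1783 +0.0298 +0.1485 -0.0773 +0.1767]
  T[5,:] = [+0.0000 +0.0082 +0.0099 -0.0555 +0.0261 -0.0163]
|eigenvalues of T|: 0.2558, 0.0947, 0.0947, 0.0921, 0.0176, 0.0000.
spectral radius ρ = 0.2558; 0.2558 < 1: convergent.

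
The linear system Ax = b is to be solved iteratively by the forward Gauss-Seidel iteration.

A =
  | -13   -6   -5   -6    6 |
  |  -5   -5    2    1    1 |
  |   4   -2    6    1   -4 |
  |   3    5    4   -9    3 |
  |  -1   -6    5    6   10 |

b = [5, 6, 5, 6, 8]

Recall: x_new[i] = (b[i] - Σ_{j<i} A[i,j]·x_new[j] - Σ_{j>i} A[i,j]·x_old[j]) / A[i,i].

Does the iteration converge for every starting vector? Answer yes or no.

Diagonal D = diag(-13, -5, 6, -9, 10); L, U strict lower/upper.
T_GS = -(D+L)⁻¹U: row 0 first, T[0,2] = -(-5)/(-13) = -0.3846; later rows by forward substitution.
  T[0,:] = [+0.0000 -0.4615 -0.3846 -0.4615 +0.4615]
  T[1,:] = [+0.0000 +0.4615 +0.7846 +0.6615 -0.2615]
  T[2,:] = [+0.0000 +0.4615 +0.5179 +0.3615 +0.2718]
  T[3,:] = [+0.0000 +0.3077 +0.5379 +0.3744 +0.4627]
  T[4,:] = [+0.0000 -0.1846 -0.1494 -0.0546 -0.5243]
|λ(T)| sorted: 1.4245, 0.5956, 0.0348, 0.0348, 0.0000.
spectral radius ρ = 1.4245; 1.4245 > 1, so it fails to converge.

no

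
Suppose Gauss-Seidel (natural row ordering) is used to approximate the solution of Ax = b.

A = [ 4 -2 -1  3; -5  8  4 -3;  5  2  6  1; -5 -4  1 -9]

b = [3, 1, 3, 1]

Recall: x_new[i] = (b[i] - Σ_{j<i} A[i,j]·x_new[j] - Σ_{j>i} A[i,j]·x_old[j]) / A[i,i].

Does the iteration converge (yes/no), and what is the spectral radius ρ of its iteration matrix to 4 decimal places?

A = D + L + U where D = diag(4, 8, 6, -9).
GS T = -(D+L)⁻¹U: row 0 first, T[0,1] = -(-2)/(4) = +0.5000; later rows by forward substitution.
  T[0,:] = [+0.0000  +0.5000  +0.2500  -0.7500]
  T[1,:] = [+0.0000  +0.3125  -0.3438  -0.0937]
  T[2,:] = [+0.0000  -0.5208  -0.0938  +0.4896]
  T[3,:] = [+0.0000  -0.4745  +0.0035  +0.5127]
|λ(T)| sorted: 0.8651, 0.2435, 0.1099, 0.0000.
spectral radius ρ = 0.8651; 0.8651 < 1: convergent.

yes, ρ = 0.8651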